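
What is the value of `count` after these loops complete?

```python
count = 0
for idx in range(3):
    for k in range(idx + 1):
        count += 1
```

Triangle: 1 + 2 + ... + 3
`count` takes the values: 0 → 1 → 2 → 3 → 4 → 5 → 6

Answer: 6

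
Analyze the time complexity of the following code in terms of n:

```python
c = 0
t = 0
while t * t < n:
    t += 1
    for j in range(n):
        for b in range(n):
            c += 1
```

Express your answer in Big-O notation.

Each loop level contributes: √n × n × n. Multiplying the contributions gives O(n^2√n).

Answer: O(n^2√n)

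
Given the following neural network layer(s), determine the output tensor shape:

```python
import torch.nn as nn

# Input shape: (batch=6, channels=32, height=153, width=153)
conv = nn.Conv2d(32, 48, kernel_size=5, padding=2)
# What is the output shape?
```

Input: (6, 32, 153, 153) -> Output: (6, 48, 153, 153)

Answer: (6, 48, 153, 153)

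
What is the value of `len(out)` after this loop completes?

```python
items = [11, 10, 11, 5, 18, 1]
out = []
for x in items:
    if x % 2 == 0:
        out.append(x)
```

Count even numbers in [11, 10, 11, 5, 18, 1]
`out` takes the values: [] → [10] → [10, 18]
So `len(out)` = 2

Answer: 2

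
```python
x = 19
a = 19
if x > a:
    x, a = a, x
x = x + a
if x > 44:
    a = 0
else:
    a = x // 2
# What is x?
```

Trace:
`x = 19` → x = 19
`a = 19` → a = 19
`if x > a: ...` → x > a is False → no variable changes
`x = x + a` → x = 38
`if x > 44: ...` → x > 44 is False, take else branch → no variable changes
So x = 38

Answer: 38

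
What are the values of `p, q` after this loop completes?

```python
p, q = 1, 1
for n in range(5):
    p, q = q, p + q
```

Fibonacci: after 5 iterations
`p, q` takes the values: (1, 1) → (1, 2) → (2, 3) → (3, 5) → (5, 8) → (8, 13)

Answer: 8, 13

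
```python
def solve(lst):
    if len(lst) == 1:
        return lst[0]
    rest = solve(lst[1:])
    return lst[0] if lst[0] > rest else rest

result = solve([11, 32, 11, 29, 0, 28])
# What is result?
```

Recursive max over [11, 32, 11, 29, 0, 28] = 32

Answer: 32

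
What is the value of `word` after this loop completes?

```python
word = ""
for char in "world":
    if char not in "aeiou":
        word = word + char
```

Remove vowels from 'world'
`word` takes the values: "" → "w" → "wr" → "wrl" → "wrld"

Answer: "wrld"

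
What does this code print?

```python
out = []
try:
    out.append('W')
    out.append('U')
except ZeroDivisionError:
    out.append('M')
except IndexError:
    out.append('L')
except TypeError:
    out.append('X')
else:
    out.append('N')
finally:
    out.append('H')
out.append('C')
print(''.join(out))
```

Execution trace: 'W' (try body) → 'U' (try body, no exception) → 'N' (else) → 'H' (finally) → 'C' (after the try/except). Output: WUNHC

Answer: WUNHC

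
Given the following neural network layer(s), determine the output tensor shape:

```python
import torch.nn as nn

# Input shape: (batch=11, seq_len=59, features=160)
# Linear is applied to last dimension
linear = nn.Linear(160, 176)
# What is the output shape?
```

Input: (11, 59, 160) -> Output: (11, 59, 176)

Answer: (11, 59, 176)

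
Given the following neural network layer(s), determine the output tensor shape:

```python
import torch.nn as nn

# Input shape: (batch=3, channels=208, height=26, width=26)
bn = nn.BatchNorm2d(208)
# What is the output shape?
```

Input: (3, 208, 26, 26) -> Output: (3, 208, 26, 26)

Answer: (3, 208, 26, 26)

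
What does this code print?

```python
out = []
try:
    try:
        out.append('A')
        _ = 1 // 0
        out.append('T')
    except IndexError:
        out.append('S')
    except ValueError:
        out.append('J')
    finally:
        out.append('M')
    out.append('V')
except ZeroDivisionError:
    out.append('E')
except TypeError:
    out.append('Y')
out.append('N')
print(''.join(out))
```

Execution trace: 'A' (inner try body) → 'M' (inner finally) → 'E' (except ZeroDivisionError) → 'N' (after the try/except). Output: AMEN

Answer: AMEN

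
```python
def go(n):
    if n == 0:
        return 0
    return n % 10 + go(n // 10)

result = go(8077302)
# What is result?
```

Sum of digits of 8077302: 2 + 0 + 3 + 7 + 7 + 0 + 8 = 27

Answer: 27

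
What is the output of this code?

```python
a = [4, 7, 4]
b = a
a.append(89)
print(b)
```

Key concept: basic list aliasing.
Step by step:
`a = [4, 7, 4]` → a = [4, 7, 4]
`b = a` → b = [4, 7, 4] (same object as a)
`a.append(89)` → a = [4, 7, 4, 89] (same object as b); b = [4, 7, 4, 89] (same object as a)
`print(b)` → prints [4, 7, 4, 89]

Answer: [4, 7, 4, 89]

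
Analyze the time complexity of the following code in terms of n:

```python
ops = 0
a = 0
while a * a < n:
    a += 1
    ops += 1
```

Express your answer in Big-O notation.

Each loop level contributes: √n. Multiplying the contributions gives O(√n).

Answer: O(√n)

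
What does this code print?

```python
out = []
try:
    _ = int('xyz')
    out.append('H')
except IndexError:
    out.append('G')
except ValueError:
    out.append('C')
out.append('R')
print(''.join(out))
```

Execution trace: 'C' (except ValueError) → 'R' (after the try/except). Output: CR

Answer: CR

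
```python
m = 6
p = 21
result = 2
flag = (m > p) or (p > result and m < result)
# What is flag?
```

Trace:
`m = 6` → m = 6
`p = 21` → p = 21
`result = 2` → result = 2
`flag = (m > p) or (p > result and m < result)` → flag = False
So flag = False

Answer: False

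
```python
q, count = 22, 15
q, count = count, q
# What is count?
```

Trace:
`q, count = 22, 15` → q = 22; count = 15
`q, count = count, q` → q = 15; count = 22
So count = 22

Answer: 22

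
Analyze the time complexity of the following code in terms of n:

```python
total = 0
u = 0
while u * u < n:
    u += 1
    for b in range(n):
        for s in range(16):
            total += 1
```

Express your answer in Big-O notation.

Each loop level contributes: √n × n × 1. Multiplying the contributions gives O(n√n).

Answer: O(n√n)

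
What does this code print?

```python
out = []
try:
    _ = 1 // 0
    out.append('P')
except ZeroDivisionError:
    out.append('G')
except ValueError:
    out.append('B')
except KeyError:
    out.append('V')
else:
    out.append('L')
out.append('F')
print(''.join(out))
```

Execution trace: 'G' (except ZeroDivisionError) → 'F' (after the try/except). Output: GF

Answer: GF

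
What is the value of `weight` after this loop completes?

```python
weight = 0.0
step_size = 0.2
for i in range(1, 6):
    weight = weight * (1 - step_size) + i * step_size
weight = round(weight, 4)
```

Moving average with lr=0.2
`weight` takes the values: 0.0 → 0.2 → 0.56 → 1.048 → 1.6384 → 2.31072 → 2.3107

Answer: 2.3107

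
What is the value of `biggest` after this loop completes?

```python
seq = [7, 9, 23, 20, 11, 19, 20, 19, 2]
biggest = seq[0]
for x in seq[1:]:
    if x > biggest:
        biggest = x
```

Maximum of [7, 9, 23, 20, 11, 19, 20, 19, 2]
`biggest` takes the values: 7 → 9 → 23

Answer: 23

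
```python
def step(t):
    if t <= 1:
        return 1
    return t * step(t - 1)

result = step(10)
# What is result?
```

step(10) = 10 * 9 * 8 * 7 * 6 * 5 * 4 * 3 * 2 * 1 = 3628800

Answer: 3628800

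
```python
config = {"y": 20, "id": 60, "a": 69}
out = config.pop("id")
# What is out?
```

Trace:
`config = {"y": 20, "id": 60, "a": 69}` → config = {'y': 20, 'id': 60, 'a': 69}
`out = config.pop("id")` → config = {'y': 20, 'a': 69}; out = 60
So out = 60

Answer: 60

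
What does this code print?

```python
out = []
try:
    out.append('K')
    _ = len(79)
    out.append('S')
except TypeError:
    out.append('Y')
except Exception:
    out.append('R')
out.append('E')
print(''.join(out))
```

Execution trace: 'K' (try body) → 'Y' (except TypeError) → 'E' (after the try/except). Output: KYE

Answer: KYE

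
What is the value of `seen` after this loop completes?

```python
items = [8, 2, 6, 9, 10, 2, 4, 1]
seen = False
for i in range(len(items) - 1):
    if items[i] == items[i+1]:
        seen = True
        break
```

Check consecutive duplicates in [8, 2, 6, 9, 10, 2, 4, 1]
`seen` takes the values: False

Answer: False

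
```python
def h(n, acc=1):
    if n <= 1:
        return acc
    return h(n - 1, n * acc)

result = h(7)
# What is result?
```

Accumulator trace (n, acc): (7, 1) -> (6, 7) -> (5, 42) -> (4, 210) -> (3, 840) -> (2, 2520) -> (1, 5040) -> return 5040

Answer: 5040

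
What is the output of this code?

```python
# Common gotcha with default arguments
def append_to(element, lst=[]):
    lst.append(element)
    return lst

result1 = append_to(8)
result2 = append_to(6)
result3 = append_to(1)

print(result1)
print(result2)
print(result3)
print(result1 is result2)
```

Key concept: mutable default argument gotcha.
Step by step:
`result1 = append_to(8)` → result1 = [8]
`result2 = append_to(6)` → result1 = [8, 6] (same object as result2); result2 = [8, 6] (same object as result1)
`result3 = append_to(1)` → result1 = [8, 6, 1] (same object as result2, result3); result2 = [8, 6, 1] (same object as result1, result3); result3 = [8, 6, 1] (same object as result1, result2)
`print(result1)` → prints [8, 6, 1]
`print(result2)` → prints [8, 6, 1]
`print(result3)` → prints [8, 6, 1]
`print(result1 is result2)` → prints True

Answer:
[8, 6, 1]
[8, 6, 1]
[8, 6, 1]
True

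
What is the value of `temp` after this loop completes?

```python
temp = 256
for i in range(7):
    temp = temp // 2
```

Halve 7 times: 256 // 2^7 = 2
`temp` takes the values: 256 → 128 → 64 → 32 → 16 → 8 → 4 → 2

Answer: 2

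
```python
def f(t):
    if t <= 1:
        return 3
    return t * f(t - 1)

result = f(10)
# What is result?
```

f(10) = 10 * 9 * 8 * 7 * 6 * 5 * 4 * 3 * 2 * 3 = 10886400

Answer: 10886400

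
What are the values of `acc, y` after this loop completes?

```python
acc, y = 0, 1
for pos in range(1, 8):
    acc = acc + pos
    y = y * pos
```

Sum and factorial of 1 to 7
`acc, y` takes the values: (0, 1) → (1, 1) → (3, 1) → (3, 2) → (6, 2) → (6, 6) → (10, 6) → (10, 24) → (15, 24) → (15, 120) → (21, 120) → (21, 720) → (28, 720) → (28, 5040)

Answer: 28, 5040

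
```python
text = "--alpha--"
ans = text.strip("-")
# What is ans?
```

Trace:
`text = "--alpha--"` → text = '--alpha--'
`ans = text.strip("-")` → ans = 'alpha'
So ans = 'alpha'

Answer: 'alpha'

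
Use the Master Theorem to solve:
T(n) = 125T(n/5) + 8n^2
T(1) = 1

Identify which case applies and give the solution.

a=125, b=5, f(n)=8n^2. log_5(125) = 3. Since c=2 < 3, Case 1 applies: T(n) = Θ(n^log_b(a)) = O(n^3).

Answer: O(n^3) - Case 1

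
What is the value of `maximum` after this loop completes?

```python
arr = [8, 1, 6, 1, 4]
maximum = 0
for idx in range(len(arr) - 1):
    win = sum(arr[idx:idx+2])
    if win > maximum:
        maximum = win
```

Max sum of 2-element window in [8, 1, 6, 1, 4]
`maximum` takes the values: 0 → 9

Answer: 9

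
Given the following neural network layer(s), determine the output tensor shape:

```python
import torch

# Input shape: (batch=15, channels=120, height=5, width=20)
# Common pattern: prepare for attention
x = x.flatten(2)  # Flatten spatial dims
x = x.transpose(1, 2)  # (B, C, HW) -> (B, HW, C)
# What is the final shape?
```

Input: (15, 120, 5, 20) -> after flatten(2): (15, 120, 100) -> Output: (15, 100, 120)

Answer: (15, 100, 120)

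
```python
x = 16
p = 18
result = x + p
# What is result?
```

Trace:
`x = 16` → x = 16
`p = 18` → p = 18
`result = x + p` → result = 34
So result = 34

Answer: 34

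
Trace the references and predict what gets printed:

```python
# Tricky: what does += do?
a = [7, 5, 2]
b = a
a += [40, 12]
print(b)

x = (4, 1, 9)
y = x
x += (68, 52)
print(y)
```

Key concept: += behavior differs for mutable vs immutable.
Step by step:
`a = [7, 5, 2]` → a = [7, 5, 2]
`b = a` → b = [7, 5, 2] (same object as a)
`a += [40, 12]` → a = [7, 5, 2, 40, 12] (same object as b); b = [7, 5, 2, 40, 12] (same object as a)
`print(b)` → prints [7, 5, 2, 40, 12]
`x = (4, 1, 9)` → x = (4, 1, 9)
`y = x` → y = (4, 1, 9)
`x += (68, 52)` → x = (4, 1, 9, 68, 52)
`print(y)` → prints (4, 1, 9)

Answer:
[7, 5, 2, 40, 12]
(4, 1, 9)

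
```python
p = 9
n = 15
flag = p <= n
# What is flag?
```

Trace:
`p = 9` → p = 9
`n = 15` → n = 15
`flag = p <= n` → flag = True
So flag = True

Answer: True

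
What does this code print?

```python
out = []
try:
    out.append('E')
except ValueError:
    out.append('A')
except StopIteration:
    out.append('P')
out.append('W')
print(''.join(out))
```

Execution trace: 'E' (try body, no exception) → 'W' (after the try/except). Output: EW

Answer: EW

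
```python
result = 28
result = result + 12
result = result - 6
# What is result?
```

Trace:
`result = 28` → result = 28
`result = result + 12` → result = 40
`result = result - 6` → result = 34
So result = 34

Answer: 34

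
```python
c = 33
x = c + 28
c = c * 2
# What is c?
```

Trace:
`c = 33` → c = 33
`x = c + 28` → x = 61
`c = c * 2` → c = 66
So c = 66

Answer: 66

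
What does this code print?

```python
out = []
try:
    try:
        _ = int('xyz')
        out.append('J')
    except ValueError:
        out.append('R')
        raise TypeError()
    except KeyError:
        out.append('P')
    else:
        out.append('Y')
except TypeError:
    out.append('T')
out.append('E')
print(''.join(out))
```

Execution trace: 'R' (inner except ValueError) → 'T' (outer except TypeError) → 'E' (after the try/except). Output: RTE

Answer: RTE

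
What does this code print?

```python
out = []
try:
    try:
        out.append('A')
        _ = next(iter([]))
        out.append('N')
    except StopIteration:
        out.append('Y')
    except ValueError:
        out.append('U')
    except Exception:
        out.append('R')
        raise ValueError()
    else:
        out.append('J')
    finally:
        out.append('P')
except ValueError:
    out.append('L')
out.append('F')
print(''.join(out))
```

Execution trace: 'A' (inner try body) → 'Y' (inner except StopIteration) → 'P' (inner finally) → 'F' (after the try/except). Output: AYPF

Answer: AYPF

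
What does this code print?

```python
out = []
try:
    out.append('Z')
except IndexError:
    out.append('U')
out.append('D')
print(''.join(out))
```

Execution trace: 'Z' (try body, no exception) → 'D' (after the try/except). Output: ZD

Answer: ZD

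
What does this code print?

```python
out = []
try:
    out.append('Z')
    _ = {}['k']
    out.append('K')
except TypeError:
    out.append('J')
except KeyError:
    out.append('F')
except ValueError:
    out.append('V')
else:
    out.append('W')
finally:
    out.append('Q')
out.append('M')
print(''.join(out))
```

Execution trace: 'Z' (try body) → 'F' (except KeyError) → 'Q' (finally) → 'M' (after the try/except). Output: ZFQM

Answer: ZFQM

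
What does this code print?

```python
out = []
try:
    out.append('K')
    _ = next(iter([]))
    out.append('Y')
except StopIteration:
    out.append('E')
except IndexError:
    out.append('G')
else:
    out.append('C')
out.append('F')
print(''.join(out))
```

Execution trace: 'K' (try body) → 'E' (except StopIteration) → 'F' (after the try/except). Output: KEF

Answer: KEF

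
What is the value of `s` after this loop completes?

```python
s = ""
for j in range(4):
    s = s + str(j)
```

Concatenate digits 0 to 3
`s` takes the values: "" → "0" → "01" → "012" → "0123"

Answer: "0123"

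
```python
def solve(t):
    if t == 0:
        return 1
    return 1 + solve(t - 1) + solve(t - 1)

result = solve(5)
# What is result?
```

solve(t) = 1 + 2·solve(t-1), solve(0)=1. Closed form: (1+1)·2^5 - 1 = 63.

Answer: 63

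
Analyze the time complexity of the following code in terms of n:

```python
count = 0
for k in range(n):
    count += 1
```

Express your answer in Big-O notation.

Each loop level contributes: n. Multiplying the contributions gives O(n).

Answer: O(n)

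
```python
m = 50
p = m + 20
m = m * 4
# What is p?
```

Trace:
`m = 50` → m = 50
`p = m + 20` → p = 70
`m = m * 4` → m = 200
So p = 70

Answer: 70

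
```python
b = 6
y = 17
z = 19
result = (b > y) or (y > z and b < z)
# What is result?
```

Trace:
`b = 6` → b = 6
`y = 17` → y = 17
`z = 19` → z = 19
`result = (b > y) or (y > z and b < z)` → result = False
So result = False

Answer: False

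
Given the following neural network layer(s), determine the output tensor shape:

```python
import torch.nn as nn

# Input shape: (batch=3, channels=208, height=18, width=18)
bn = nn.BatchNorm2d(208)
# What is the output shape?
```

Input: (3, 208, 18, 18) -> Output: (3, 208, 18, 18)

Answer: (3, 208, 18, 18)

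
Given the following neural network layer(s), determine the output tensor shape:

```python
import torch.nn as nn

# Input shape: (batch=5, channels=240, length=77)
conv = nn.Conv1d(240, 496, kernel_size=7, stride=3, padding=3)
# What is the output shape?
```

Input: (5, 240, 77) -> Output: (5, 496, 26)

Answer: (5, 496, 26)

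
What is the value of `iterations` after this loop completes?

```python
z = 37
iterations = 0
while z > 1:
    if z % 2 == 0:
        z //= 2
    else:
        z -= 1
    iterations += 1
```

Steps to reduce 37 to 1
`iterations` takes the values: 0 → 1 → 2 → 3 → 4 → 5 → 6 → 7

Answer: 7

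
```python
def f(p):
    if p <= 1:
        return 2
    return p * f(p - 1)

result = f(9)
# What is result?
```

f(9) = 9 * 8 * 7 * 6 * 5 * 4 * 3 * 2 * 2 = 725760

Answer: 725760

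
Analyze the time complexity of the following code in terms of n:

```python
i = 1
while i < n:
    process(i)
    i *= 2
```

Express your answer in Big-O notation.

This is Logarithmic loop. Time complexity: O(log n).

Answer: O(log n)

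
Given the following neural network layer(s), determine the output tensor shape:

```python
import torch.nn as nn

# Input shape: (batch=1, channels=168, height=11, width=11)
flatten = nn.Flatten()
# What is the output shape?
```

Input: (1, 168, 11, 11) -> Output: (1, 20328)

Answer: (1, 20328)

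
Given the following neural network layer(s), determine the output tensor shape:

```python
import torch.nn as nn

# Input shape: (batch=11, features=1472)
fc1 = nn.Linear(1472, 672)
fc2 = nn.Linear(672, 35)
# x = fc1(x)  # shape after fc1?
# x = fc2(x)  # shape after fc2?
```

Input: (11, 1472) -> after fc1: (11, 672) -> Output: (11, 35)

Answer: (11, 35)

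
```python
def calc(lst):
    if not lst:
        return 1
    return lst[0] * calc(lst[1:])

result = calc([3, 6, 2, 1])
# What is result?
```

Product over [3, 6, 2, 1] = 3 * 6 * 2 * 1 = 36

Answer: 36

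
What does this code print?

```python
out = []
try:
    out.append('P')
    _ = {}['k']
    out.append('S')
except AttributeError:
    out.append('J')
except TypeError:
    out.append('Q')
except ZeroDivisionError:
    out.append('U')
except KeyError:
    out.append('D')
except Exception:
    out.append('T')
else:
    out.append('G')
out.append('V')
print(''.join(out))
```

Execution trace: 'P' (try body) → 'D' (except KeyError) → 'V' (after the try/except). Output: PDV

Answer: PDV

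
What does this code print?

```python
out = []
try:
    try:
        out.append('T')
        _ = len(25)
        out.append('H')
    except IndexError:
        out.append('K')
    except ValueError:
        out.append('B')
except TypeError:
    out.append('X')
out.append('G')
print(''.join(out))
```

Execution trace: 'T' (try body) → 'X' (outer except TypeError) → 'G' (after the try/except). Output: TXG

Answer: TXG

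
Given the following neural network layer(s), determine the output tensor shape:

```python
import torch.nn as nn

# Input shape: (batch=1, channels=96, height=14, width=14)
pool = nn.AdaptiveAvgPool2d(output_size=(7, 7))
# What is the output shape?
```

Input: (1, 96, 14, 14) -> Output: (1, 96, 7, 7)

Answer: (1, 96, 7, 7)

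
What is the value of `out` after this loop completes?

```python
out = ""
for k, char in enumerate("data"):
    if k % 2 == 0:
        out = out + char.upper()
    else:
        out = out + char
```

Uppercase even positions in 'data'
`out` takes the values: "" → "D" → "Da" → "DaT" → "DaTa"

Answer: "DaTa"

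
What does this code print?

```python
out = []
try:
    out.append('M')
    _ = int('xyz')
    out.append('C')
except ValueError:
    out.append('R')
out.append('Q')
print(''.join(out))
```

Execution trace: 'M' (try body) → 'R' (except ValueError) → 'Q' (after the try/except). Output: MRQ

Answer: MRQ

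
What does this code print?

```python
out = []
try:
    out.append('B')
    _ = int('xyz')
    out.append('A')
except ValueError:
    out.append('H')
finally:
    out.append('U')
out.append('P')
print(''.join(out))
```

Execution trace: 'B' (try body) → 'H' (except ValueError) → 'U' (finally) → 'P' (after the try/except). Output: BHUP

Answer: BHUP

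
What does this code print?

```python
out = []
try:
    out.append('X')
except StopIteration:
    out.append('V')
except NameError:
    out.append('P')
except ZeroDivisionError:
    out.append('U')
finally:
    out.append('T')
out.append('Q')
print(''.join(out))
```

Execution trace: 'X' (try body, no exception) → 'T' (finally) → 'Q' (after the try/except). Output: XTQ

Answer: XTQ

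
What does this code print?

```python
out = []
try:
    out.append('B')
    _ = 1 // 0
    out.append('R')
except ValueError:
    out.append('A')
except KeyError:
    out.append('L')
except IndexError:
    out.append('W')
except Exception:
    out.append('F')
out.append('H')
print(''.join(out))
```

Execution trace: 'B' (try body) → 'F' (except Exception) → 'H' (after the try/except). Output: BFH

Answer: BFH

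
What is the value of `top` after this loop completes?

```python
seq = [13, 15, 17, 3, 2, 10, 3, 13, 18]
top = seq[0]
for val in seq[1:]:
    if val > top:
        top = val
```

Maximum of [13, 15, 17, 3, 2, 10, 3, 13, 18]
`top` takes the values: 13 → 15 → 17 → 18

Answer: 18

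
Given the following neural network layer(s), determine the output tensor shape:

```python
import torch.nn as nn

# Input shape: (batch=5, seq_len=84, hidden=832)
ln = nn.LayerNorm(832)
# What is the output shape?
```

Input: (5, 84, 832) -> Output: (5, 84, 832)

Answer: (5, 84, 832)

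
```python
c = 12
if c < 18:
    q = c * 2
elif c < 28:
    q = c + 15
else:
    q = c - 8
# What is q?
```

Trace:
`c = 12` → c = 12
`if c < 18: ...` → c < 18 is True → q = 24
So q = 24

Answer: 24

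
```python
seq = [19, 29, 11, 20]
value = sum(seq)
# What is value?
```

Trace:
`seq = [19, 29, 11, 20]` → seq = [19, 29, 11, 20]
`value = sum(seq)` → value = 79
So value = 79

Answer: 79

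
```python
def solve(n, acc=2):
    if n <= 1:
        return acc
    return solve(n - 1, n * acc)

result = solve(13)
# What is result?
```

Accumulator trace (n, acc): (13, 2) -> (12, 26) -> (11, 312) -> (10, 3432) -> (9, 34320) -> (8, 308880) -> (7, 2471040) -> (6, 17297280) -> (5, 103783680) -> (4, 518918400) -> (3, 2075673600) -> (2, 6227020800) -> (1, 12454041600) -> return 12454041600

Answer: 12454041600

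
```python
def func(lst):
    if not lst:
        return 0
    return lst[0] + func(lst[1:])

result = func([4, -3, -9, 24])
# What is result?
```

4 + (-3) + (-9) + 24 + 0 = 16

Answer: 16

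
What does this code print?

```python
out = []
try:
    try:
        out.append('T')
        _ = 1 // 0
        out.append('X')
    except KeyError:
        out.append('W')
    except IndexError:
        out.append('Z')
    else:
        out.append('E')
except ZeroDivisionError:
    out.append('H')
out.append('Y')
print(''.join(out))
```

Execution trace: 'T' (try body) → 'H' (outer except ZeroDivisionError) → 'Y' (after the try/except). Output: THY

Answer: THY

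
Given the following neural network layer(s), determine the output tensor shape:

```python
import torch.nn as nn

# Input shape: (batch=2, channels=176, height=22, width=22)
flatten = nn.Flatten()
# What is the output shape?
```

Input: (2, 176, 22, 22) -> Output: (2, 85184)

Answer: (2, 85184)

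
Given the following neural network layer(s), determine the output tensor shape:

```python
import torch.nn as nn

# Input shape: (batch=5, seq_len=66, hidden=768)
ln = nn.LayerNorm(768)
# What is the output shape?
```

Input: (5, 66, 768) -> Output: (5, 66, 768)

Answer: (5, 66, 768)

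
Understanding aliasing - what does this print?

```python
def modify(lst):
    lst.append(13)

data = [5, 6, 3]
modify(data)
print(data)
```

Key concept: function modifies passed list.
Step by step:
`data = [5, 6, 3]` → data = [5, 6, 3]
`modify(data)` → data = [5, 6, 3, 13]
`print(data)` → prints [5, 6, 3, 13]

Answer: [5, 6, 3, 13]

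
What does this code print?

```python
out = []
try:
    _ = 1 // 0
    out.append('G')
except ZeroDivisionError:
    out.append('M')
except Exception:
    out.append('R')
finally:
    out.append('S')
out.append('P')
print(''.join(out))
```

Execution trace: 'M' (except ZeroDivisionError) → 'S' (finally) → 'P' (after the try/except). Output: MSP

Answer: MSP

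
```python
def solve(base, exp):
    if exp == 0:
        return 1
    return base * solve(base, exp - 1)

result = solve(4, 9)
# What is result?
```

solve(4, 9) = 4 * 4 * 4 * 4 * 4 * 4 * 4 * 4 * 4 = 262144

Answer: 262144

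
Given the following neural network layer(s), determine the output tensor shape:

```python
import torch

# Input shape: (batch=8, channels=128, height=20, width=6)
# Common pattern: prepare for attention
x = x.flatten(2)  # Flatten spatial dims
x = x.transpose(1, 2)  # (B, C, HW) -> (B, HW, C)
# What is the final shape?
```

Input: (8, 128, 20, 6) -> after flatten(2): (8, 128, 120) -> Output: (8, 120, 128)

Answer: (8, 120, 128)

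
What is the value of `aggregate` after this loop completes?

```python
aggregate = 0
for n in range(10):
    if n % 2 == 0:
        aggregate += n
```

Sum of even numbers 0 to 9
`aggregate` takes the values: 0 → 2 → 6 → 12 → 20

Answer: 20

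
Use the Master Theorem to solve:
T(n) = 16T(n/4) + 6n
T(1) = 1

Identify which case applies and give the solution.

a=16, b=4, f(n)=6n. log_4(16) = 2. Since c=1 < 2, Case 1 applies: T(n) = Θ(n^log_b(a)) = O(n^2).

Answer: O(n^2) - Case 1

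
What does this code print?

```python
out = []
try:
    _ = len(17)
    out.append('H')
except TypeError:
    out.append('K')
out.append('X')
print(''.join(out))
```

Execution trace: 'K' (except TypeError) → 'X' (after the try/except). Output: KX

Answer: KX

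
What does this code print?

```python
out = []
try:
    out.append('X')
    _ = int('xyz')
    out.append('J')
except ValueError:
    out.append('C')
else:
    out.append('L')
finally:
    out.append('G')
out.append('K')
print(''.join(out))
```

Execution trace: 'X' (try body) → 'C' (except ValueError) → 'G' (finally) → 'K' (after the try/except). Output: XCGK

Answer: XCGK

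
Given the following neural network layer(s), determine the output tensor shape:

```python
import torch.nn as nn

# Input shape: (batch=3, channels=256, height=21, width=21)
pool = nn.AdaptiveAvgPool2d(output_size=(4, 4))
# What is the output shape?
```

Input: (3, 256, 21, 21) -> Output: (3, 256, 4, 4)

Answer: (3, 256, 4, 4)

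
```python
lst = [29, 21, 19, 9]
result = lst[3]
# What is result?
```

Trace:
`lst = [29, 21, 19, 9]` → lst = [29, 21, 19, 9]
`result = lst[3]` → result = 9
So result = 9

Answer: 9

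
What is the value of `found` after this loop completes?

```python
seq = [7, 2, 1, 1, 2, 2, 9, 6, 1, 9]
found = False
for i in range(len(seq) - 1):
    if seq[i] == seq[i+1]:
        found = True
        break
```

Check consecutive duplicates in [7, 2, 1, 1, 2, 2, 9, 6, 1, 9]
`found` takes the values: False → True

Answer: True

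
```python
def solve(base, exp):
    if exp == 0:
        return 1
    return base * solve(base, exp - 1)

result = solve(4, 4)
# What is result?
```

solve(4, 4) = 4 * 4 * 4 * 4 = 256

Answer: 256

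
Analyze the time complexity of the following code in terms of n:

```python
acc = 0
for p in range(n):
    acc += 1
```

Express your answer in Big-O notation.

Each loop level contributes: n. Multiplying the contributions gives O(n).

Answer: O(n)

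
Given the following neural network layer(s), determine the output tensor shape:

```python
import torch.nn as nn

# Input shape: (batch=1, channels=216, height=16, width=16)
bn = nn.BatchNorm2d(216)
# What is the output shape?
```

Input: (1, 216, 16, 16) -> Output: (1, 216, 16, 16)

Answer: (1, 216, 16, 16)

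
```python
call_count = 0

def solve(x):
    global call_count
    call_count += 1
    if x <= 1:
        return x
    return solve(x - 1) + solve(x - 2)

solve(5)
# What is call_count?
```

Calls(x) = 1 + Calls(x-1) + Calls(x-2); Calls(0)=Calls(1)=1. For x=5 this gives 15.

Answer: 15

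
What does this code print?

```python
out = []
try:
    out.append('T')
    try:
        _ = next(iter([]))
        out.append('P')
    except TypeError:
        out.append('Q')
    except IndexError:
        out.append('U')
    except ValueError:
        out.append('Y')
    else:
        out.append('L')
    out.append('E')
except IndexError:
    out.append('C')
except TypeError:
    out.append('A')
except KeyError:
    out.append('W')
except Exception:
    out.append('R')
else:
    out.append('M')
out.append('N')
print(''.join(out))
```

Execution trace: 'T' (try body) → 'R' (except Exception) → 'N' (after the try/except). Output: TRN

Answer: TRN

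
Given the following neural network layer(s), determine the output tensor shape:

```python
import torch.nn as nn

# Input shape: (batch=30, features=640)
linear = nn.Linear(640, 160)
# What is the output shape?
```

Input: (30, 640) -> Output: (30, 160)

Answer: (30, 160)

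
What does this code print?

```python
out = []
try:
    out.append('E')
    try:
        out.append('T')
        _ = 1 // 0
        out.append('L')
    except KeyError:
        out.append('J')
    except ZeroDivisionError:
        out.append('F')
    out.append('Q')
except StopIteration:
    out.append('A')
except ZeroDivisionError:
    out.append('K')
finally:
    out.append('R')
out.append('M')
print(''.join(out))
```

Execution trace: 'E' (try body) → 'T' (inner try body) → 'F' (inner except ZeroDivisionError) → 'Q' (try body, no exception) → 'R' (finally) → 'M' (after the try/except). Output: ETFQRM

Answer: ETFQRM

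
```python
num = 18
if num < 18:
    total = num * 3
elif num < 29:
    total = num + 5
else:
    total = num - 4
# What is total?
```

Trace:
`num = 18` → num = 18
`if num < 18: ...` → num < 18 is False, num < 29 is True → total = 23
So total = 23

Answer: 23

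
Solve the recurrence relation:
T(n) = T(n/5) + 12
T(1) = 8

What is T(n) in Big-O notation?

Each step divides n by 5 and adds 12. After log_5(n) steps we reach T(1)=8. So T(n) = 12·log_5(n) + 8 = O(log n).

Answer: O(log n)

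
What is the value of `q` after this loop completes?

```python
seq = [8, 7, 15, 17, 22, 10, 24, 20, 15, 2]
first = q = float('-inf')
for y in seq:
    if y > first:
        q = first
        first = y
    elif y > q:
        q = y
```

Second largest (with repeats) in [8, 7, 15, 17, 22, 10, 24, 20, 15, 2]
`q` takes the values: -inf → 7 → 8 → 15 → 17 → 22

Answer: 22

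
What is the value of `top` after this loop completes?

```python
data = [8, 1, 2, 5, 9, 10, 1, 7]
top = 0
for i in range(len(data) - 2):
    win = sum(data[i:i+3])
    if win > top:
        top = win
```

Max sum of 3-element window in [8, 1, 2, 5, 9, 10, 1, 7]
`top` takes the values: 0 → 11 → 16 → 24

Answer: 24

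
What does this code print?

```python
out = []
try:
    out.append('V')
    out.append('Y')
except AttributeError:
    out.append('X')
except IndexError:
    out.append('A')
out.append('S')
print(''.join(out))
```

Execution trace: 'V' (try body) → 'Y' (try body, no exception) → 'S' (after the try/except). Output: VYS

Answer: VYS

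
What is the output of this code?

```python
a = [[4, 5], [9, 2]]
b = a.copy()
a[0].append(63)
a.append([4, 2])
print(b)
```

Key concept: shallow copy with nested lists.
Step by step:
`a = [[4, 5], [9, 2]]` → a = [[4, 5], [9, 2]]
`b = a.copy()` → b = [[4, 5], [9, 2]]
`a[0].append(63)` → a = [[4, 5, 63], [9, 2]]; b = [[4, 5, 63], [9, 2]]
`a.append([4, 2])` → a = [[4, 5, 63], [9, 2], [4, 2]]
`print(b)` → prints [[4, 5, 63], [9, 2]]

Answer: [[4, 5, 63], [9, 2]]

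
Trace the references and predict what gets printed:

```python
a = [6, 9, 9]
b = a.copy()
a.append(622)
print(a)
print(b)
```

Key concept: list.copy() creates independent copy.
Step by step:
`a = [6, 9, 9]` → a = [6, 9, 9]
`b = a.copy()` → b = [6, 9, 9]
`a.append(622)` → a = [6, 9, 9, 622]
`print(a)` → prints [6, 9, 9, 622]
`print(b)` → prints [6, 9, 9]

Answer:
[6, 9, 9, 622]
[6, 9, 9]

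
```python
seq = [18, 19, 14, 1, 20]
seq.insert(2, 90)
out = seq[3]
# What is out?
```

Trace:
`seq = [18, 19, 14, 1, 20]` → seq = [18, 19, 14, 1, 20]
`seq.insert(2, 90)` → seq = [18, 19, 90, 14, 1, 20]
`out = seq[3]` → out = 14
So out = 14

Answer: 14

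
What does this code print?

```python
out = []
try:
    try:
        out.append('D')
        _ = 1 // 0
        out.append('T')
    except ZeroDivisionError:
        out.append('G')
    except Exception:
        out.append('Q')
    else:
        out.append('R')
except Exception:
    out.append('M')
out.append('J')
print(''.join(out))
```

Execution trace: 'D' (inner try body) → 'G' (inner except ZeroDivisionError) → 'J' (after the try/except). Output: DGJ

Answer: DGJ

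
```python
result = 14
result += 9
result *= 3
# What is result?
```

Trace:
`result = 14` → result = 14
`result += 9` → result = 23
`result *= 3` → result = 69
So result = 69

Answer: 69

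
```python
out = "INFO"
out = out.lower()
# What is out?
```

Trace:
`out = "INFO"` → out = 'INFO'
`out = out.lower()` → out = 'info'
So out = 'info'

Answer: 'info'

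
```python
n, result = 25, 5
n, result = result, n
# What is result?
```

Trace:
`n, result = 25, 5` → n = 25; result = 5
`n, result = result, n` → n = 5; result = 25
So result = 25

Answer: 25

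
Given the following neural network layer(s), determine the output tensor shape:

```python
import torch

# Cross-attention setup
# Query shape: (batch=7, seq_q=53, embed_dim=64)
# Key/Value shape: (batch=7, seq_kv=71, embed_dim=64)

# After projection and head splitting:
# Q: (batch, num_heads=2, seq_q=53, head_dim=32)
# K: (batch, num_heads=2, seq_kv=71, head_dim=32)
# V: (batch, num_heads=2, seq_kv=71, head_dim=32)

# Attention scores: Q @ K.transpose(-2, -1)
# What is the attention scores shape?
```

Input: (7, 53, 64) -> Output: (7, 2, 53, 71)

Answer: (7, 2, 53, 71)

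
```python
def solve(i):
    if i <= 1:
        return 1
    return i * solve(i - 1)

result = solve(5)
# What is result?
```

solve(5) = 5 * 4 * 3 * 2 * 1 = 120

Answer: 120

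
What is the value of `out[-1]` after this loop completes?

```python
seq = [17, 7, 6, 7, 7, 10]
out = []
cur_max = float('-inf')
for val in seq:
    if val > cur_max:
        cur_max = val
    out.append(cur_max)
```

Running max ends at 17
`out` takes the values: [] → [17] → [17, 17] → [17, 17, 17] → [17, 17, 17, 17] → [17, 17, 17, 17, 17] → [17, 17, 17, 17, 17, 17]
So `out[-1]` = 17

Answer: 17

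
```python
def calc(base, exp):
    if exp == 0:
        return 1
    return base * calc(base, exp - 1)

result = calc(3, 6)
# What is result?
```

calc(3, 6) = 3 * 3 * 3 * 3 * 3 * 3 = 729

Answer: 729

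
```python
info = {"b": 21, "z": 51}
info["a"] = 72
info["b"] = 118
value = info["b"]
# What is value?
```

Trace:
`info = {"b": 21, "z": 51}` → info = {'b': 21, 'z': 51}
`info["a"] = 72` → info = {'b': 21, 'z': 51, 'a': 72}
`info["b"] = 118` → info = {'b': 118, 'z': 51, 'a': 72}
`value = info["b"]` → value = 118
So value = 118

Answer: 118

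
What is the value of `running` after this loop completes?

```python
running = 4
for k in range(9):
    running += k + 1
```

Start at 4, add 1 to 9 = 49
`running` takes the values: 4 → 5 → 7 → 10 → 14 → 19 → 25 → 32 → 40 → 49

Answer: 49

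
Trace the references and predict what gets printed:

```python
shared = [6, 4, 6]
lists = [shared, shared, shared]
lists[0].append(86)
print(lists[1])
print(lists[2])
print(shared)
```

Key concept: list of same reference.
Step by step:
`shared = [6, 4, 6]` → shared = [6, 4, 6]
`lists = [shared, shared, shared]` → lists = [[6, 4, 6], [6, 4, 6], [6, 4, 6]]
`lists[0].append(86)` → shared = [6, 4, 6, 86]; lists = [[6, 4, 6, 86], [6, 4, 6, 86], [6, 4, 6, 86]]
`print(lists[1])` → prints [6, 4, 6, 86]
`print(lists[2])` → prints [6, 4, 6, 86]
`print(shared)` → prints [6, 4, 6, 86]

Answer:
[6, 4, 6, 86]
[6, 4, 6, 86]
[6, 4, 6, 86]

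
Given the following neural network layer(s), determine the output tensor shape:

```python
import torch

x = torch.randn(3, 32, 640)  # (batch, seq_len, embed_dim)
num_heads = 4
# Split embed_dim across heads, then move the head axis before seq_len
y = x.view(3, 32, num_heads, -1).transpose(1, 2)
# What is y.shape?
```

Input: (3, 32, 640) -> head_dim = 640 // 4 = 160; after view: (3, 32, 4, 160) -> after transpose(1, 2): (3, 4, 32, 160) -> Output: (3, 4, 32, 160)

Answer: (3, 4, 32, 160)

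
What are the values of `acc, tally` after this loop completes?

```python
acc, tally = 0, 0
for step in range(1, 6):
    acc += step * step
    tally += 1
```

Sum of squares and count
`acc, tally` takes the values: (0, 0) → (1, 0) → (1, 1) → (5, 1) → (5, 2) → (14, 2) → (14, 3) → (30, 3) → (30, 4) → (55, 4) → (55, 5)

Answer: 55, 5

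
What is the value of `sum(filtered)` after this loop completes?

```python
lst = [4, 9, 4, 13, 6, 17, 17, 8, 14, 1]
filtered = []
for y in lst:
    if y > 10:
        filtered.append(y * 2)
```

Sum of doubled values > 10
`filtered` takes the values: [] → [26] → [26, 34] → [26, 34, 34] → [26, 34, 34, 28]
So `sum(filtered)` = 122

Answer: 122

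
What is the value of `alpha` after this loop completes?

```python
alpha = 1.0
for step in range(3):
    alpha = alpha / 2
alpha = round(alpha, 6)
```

Halving LR 3 times: 1 / 2^3
`alpha` takes the values: 1.0 → 0.5 → 0.25 → 0.125

Answer: 0.125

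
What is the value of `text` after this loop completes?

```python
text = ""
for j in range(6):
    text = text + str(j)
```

Concatenate digits 0 to 5
`text` takes the values: "" → "0" → "01" → "012" → "0123" → "01234" → "012345"

Answer: "012345"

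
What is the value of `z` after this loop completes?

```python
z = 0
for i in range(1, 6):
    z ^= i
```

XOR of 1 to 5
`z` takes the values: 0 → 1 → 3 → 0 → 4 → 1

Answer: 1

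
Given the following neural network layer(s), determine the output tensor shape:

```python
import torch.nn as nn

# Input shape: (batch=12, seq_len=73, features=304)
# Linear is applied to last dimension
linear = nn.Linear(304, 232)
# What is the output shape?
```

Input: (12, 73, 304) -> Output: (12, 73, 232)

Answer: (12, 73, 232)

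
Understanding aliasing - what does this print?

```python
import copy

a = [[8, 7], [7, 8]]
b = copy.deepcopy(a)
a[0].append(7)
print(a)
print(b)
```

Key concept: deep copy is fully independent.
Step by step:
`a = [[8, 7], [7, 8]]` → a = [[8, 7], [7, 8]]
`b = copy.deepcopy(a)` → b = [[8, 7], [7, 8]]
`a[0].append(7)` → a = [[8, 7, 7], [7, 8]]
`print(a)` → prints [[8, 7, 7], [7, 8]]
`print(b)` → prints [[8, 7], [7, 8]]

Answer:
[[8, 7, 7], [7, 8]]
[[8, 7], [7, 8]]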